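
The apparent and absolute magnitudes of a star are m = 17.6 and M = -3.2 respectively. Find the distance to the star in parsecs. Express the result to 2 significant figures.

d ≈ 140000 pc

Distance modulus: m − M = 17.6 − (-3.2) = 20.800
m − M = 5 log₁₀ d − 5
log₁₀ d = (m − M)/5 + 1 = 5.1600
d = 10^5.1600 = 144500 pc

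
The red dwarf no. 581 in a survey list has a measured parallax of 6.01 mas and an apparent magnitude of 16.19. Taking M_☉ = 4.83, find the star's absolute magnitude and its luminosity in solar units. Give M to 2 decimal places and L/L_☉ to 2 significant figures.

M ≈ 10.08; L/L_☉ ≈ 7.9×10^-3

d = 1/p = 1000/6.01 mas = 166.4 pc
M = m − 5 log₁₀ d + 5 = 16.19 − 5·2.2211 + 5 = 10.084
M − M_☉ = 10.084 − 4.83 = 5.254
L/L_☉ = 10^(−0.4 × 5.254) = 7.911×10^-3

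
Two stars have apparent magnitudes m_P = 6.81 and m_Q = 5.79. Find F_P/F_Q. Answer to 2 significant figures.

Magnitude difference = 1.02
Flux ratio = 10^(−0.4 Δm) = 10^(−0.4 × 1.02) = 10^-0.408 = 0.3908

F_P/F_Q ≈ 0.39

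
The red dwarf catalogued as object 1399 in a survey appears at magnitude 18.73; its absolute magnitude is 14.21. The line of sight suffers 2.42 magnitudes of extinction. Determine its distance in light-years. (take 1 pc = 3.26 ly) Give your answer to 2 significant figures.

m − M = 5 log₁₀(d/10 pc) + A  ⇒  18.73 − (14.21) − 2.42 = 5 log₁₀(d/10)
2.100 = 5 log₁₀(d/10)
log₁₀ d = (m − M − A)/5 + 1 = 1.4200
d = 10^1.4200 = 26.30 pc
= 85.75 ly

d ≈ 86 ly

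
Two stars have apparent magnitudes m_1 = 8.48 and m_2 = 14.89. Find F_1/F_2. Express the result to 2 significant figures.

F_1/F_2 ≈ 370

Magnitude difference = -6.41
Flux ratio = 10^(−0.4 Δm) = 10^(−0.4 × -6.41) = 10^2.564 = 366.4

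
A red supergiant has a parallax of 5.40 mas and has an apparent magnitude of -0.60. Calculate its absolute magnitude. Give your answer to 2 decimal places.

M ≈ -6.94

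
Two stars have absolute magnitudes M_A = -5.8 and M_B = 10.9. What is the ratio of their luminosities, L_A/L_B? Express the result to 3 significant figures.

L_A/L_B ≈ 4.79×10^6

ΔM = M_A − M_B = -16.7
L_A/L_B = 10^(−0.4 ΔM) = 10^6.680 = 4.786×10^6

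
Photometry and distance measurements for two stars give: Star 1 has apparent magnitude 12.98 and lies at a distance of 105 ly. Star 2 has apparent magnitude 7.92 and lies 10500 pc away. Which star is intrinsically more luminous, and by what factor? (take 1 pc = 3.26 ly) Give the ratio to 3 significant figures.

Star 1: d = 105 ly / 3.26 = 32.21 pc
Star 1: M = m − 5 log₁₀ d + 5 = 12.98 − 5·1.5080 + 5 = 10.440
Star 2: M = m − 5 log₁₀ d + 5 = 7.92 − 5·4.0212 + 5 = -7.186
ΔM = M_1 − M_2 = 10.440 − (-7.186) = 17.626; smaller M is more luminous → Star 2.
L ratio = 10^(0.4 |ΔM|) = 10^7.050 = 1.123×10^7

Star 2 is more luminous, by a factor of 1.12×10^7.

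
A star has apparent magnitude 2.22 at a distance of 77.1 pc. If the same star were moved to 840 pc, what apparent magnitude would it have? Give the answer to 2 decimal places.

Flux ∝ 1/d², so Δm = 5 log₁₀(d₂/d₁) = 5 log₁₀(840/77.1) = 5.186
m₂ = m₁ + Δm = 2.22 + (5.186) = 7.406

m ≈ 7.41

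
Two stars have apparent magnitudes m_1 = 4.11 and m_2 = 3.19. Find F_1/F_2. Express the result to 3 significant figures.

F_1/F_2 ≈ 0.429

Magnitude difference = 0.92
Flux ratio = 10^(−0.4 Δm) = 10^(−0.4 × 0.92) = 10^-0.368 = 0.4285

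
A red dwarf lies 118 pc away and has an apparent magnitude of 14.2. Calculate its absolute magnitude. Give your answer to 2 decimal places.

M ≈ 8.84

5 log₁₀(d/10 pc) = 5 log₁₀(118.0) − 5 = 5.359
M = m − 5 log₁₀(d/10) = 14.2 − 5.359 = 8.841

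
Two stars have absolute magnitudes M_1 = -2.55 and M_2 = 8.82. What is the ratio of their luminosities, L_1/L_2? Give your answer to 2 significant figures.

L_1/L_2 ≈ 35000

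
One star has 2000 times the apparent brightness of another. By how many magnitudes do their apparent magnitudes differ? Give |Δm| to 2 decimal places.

Pogson: Δm = −2.5 log₁₀(ratio) = −2.5 log₁₀(2000) = −2.5 × 3.3010 = -8.253

|Δm| ≈ 8.25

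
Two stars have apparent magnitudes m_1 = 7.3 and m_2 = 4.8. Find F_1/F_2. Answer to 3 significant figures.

F_1/F_2 ≈ 0.100

Magnitude difference = 2.5
Flux ratio = 10^(−0.4 Δm) = 10^(−0.4 × 2.5) = 10^-1.000 = 0.1000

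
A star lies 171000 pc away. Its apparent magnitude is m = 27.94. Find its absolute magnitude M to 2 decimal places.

M ≈ 6.78

5 log₁₀(d/10 pc) = 5 log₁₀(171000) − 5 = 21.165
M = m − 5 log₁₀(d/10) = 27.94 − 21.165 = 6.775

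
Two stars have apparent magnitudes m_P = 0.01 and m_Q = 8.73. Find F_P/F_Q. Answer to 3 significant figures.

Magnitude difference = -8.72
Flux ratio = 10^(−0.4 Δm) = 10^(−0.4 × -8.72) = 10^3.488 = 3076

F_P/F_Q ≈ 3080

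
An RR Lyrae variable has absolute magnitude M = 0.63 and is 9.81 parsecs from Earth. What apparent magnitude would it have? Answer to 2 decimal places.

m ≈ 0.59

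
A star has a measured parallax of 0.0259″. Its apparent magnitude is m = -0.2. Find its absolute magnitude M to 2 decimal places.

d = 1/p = 1/0.0259″ = 38.61 pc
5 log₁₀(d/10 pc) = 5 log₁₀(38.61) − 5 = 2.934
M = m − 5 log₁₀(d/10) = -0.2 − 2.934 = -3.134

M ≈ -3.13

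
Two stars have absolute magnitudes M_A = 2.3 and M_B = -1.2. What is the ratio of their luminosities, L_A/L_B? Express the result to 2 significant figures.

L_A/L_B ≈ 0.040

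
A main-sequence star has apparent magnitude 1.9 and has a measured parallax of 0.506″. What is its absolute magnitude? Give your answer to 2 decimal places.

M ≈ 5.42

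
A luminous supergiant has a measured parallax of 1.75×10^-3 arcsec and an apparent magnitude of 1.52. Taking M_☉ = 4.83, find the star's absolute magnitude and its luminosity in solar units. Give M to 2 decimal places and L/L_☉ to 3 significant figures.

d = 1/p = 1/1.75×10^-3″ = 571.4 pc
M = m − 5 log₁₀ d + 5 = 1.52 − 5·2.7570 + 5 = -7.265
M − M_☉ = -7.265 − 4.83 = -12.095
L/L_☉ = 10^(−0.4 × -12.095) = 68850

M ≈ -7.26; L/L_☉ ≈ 68900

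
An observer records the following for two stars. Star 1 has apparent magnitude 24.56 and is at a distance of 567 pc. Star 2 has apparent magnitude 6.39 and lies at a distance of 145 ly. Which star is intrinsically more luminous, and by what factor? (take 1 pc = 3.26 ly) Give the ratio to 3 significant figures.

Star 2 is more luminous, by a factor of 114000.

Star 1: M = m − 5 log₁₀ d + 5 = 24.56 − 5·2.7536 + 5 = 15.792
Star 2: d = 145 ly / 3.26 = 44.48 pc
Star 2: M = m − 5 log₁₀ d + 5 = 6.39 − 5·1.6482 + 5 = 3.149
ΔM = M_1 − M_2 = 15.792 − (3.149) = 12.643; smaller M is more luminous → Star 2.
L ratio = 10^(0.4 |ΔM|) = 10^5.057 = 114100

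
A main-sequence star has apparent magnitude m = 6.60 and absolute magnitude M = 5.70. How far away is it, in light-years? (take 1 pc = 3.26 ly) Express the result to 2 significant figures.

Distance modulus: m − M = 6.60 − (5.70) = 0.900
m − M = 5 log₁₀ d − 5
log₁₀ d = (m − M)/5 + 1 = 1.1800
d = 10^1.1800 = 15.14 pc
= 49.34 ly

d ≈ 49 ly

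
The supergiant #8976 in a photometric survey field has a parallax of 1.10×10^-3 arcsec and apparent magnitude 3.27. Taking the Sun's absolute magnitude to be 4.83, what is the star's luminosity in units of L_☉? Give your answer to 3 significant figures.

L/L_☉ ≈ 34800

d = 1/p = 1/1.10×10^-3″ = 909.1 pc
M = m − 5 log₁₀ d + 5 = 3.27 − 5·2.9586 + 5 = -6.523
M − M_☉ = -6.523 − 4.83 = -11.353
L/L_☉ = 10^(−0.4 × -11.353) = 34770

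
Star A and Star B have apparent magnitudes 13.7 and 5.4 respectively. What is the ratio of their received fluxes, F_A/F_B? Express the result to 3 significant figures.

F_A/F_B ≈ 4.79×10^-4

Δm = 13.7 − (5.4) = 8.3
Flux ratio = 10^(−0.4 Δm) = 10^(−0.4 × 8.3) = 10^-3.320 = 4.786×10^-4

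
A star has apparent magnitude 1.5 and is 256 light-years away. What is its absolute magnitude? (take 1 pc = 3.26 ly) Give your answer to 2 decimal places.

M ≈ -2.98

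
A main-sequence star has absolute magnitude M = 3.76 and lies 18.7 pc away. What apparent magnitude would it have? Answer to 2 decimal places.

m ≈ 5.12

m = M + 5 log₁₀ d − 5 = 3.76 + 5·1.2718 − 5 = 5.119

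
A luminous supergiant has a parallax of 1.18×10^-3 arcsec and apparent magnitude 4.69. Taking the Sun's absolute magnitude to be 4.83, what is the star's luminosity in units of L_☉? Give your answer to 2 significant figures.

d = 1/p = 1/1.18×10^-3″ = 847.5 pc
M = m − 5 log₁₀ d + 5 = 4.69 − 5·2.9281 + 5 = -4.951
M − M_☉ = -4.951 − 4.83 = -9.781
L/L_☉ = 10^(−0.4 × -9.781) = 8170

L/L_☉ ≈ 8200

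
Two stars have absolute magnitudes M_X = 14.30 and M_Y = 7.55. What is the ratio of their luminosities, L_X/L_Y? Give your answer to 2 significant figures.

L_X/L_Y ≈ 2.0×10^-3

ΔM = M_X − M_Y = 6.75
L_X/L_Y = 10^(−0.4 ΔM) = 10^-2.700 = 1.995×10^-3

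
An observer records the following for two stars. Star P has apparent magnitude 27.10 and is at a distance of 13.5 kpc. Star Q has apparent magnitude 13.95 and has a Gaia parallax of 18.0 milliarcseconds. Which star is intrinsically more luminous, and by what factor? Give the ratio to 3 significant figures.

Star Q is more luminous, by a factor of 3.08.

Star P: d = 13.5 kpc = 13500 pc
Star P: M = m − 5 log₁₀ d + 5 = 27.10 − 5·4.1303 + 5 = 11.448
Star Q: p = 18.0 mas = 0.0180″ → d = 1/p = 55.56 pc
Star Q: M = m − 5 log₁₀ d + 5 = 13.95 − 5·1.7447 + 5 = 10.226
ΔM = M_P − M_Q = 11.448 − (10.226) = 1.222; smaller M is more luminous → Star Q.
L ratio = 10^(0.4 |ΔM|) = 10^0.489 = 3.082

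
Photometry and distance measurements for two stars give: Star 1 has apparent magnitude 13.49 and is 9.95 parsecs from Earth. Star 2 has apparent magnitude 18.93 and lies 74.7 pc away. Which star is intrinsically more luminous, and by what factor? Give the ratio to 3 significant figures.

Star 1: M = m − 5 log₁₀ d + 5 = 13.49 − 5·0.9978 + 5 = 13.501
Star 2: M = m − 5 log₁₀ d + 5 = 18.93 − 5·1.8733 + 5 = 14.563
ΔM = M_1 − M_2 = 13.501 − (14.563) = -1.063; smaller M is more luminous → Star 1.
L ratio = 10^(0.4 |ΔM|) = 10^0.425 = 2.661

Star 1 is more luminous, by a factor of 2.66.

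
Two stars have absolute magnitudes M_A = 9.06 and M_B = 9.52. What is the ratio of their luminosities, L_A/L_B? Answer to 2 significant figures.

L_A/L_B ≈ 1.5

ΔM = M_A − M_B = -0.46
L_A/L_B = 10^(−0.4 ΔM) = 10^0.184 = 1.528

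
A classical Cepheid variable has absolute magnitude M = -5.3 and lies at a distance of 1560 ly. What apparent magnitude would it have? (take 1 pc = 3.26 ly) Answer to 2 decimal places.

d = 1560 ly / 3.26 = 478.5 pc
m = M + 5 log₁₀ d − 5 = -5.3 + 5·2.6799 − 5 = 3.100

m ≈ 3.10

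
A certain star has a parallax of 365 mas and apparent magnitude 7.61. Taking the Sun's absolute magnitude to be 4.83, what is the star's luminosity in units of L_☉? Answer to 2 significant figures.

L/L_☉ ≈ 5.8×10^-3

d = 1/p = 1000/365 mas = 2.740 pc
M = m − 5 log₁₀ d + 5 = 7.61 − 5·0.4377 + 5 = 10.421
M − M_☉ = 10.421 − 4.83 = 5.591
L/L_☉ = 10^(−0.4 × 5.591) = 5.800×10^-3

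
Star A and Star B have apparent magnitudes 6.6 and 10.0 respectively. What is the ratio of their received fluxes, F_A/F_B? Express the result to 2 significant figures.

Δm = 6.6 − (10.0) = -3.4
Flux ratio = 10^(−0.4 Δm) = 10^(−0.4 × -3.4) = 10^1.360 = 22.91

F_A/F_B ≈ 23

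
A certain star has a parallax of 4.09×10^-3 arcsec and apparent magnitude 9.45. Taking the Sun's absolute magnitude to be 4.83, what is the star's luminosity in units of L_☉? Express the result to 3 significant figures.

d = 1/p = 1/4.09×10^-3″ = 244.5 pc
M = m − 5 log₁₀ d + 5 = 9.45 − 5·2.3883 + 5 = 2.509
M − M_☉ = 2.509 − 4.83 = -2.321
L/L_☉ = 10^(−0.4 × -2.321) = 8.483

L/L_☉ ≈ 8.48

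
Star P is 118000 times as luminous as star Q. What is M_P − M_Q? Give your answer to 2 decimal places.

M_P − M_Q ≈ -12.68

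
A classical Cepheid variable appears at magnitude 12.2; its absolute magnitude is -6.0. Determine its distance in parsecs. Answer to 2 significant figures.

d ≈ 44000 pc

Distance modulus: m − M = 12.2 − (-6.0) = 18.200
m − M = 5 log₁₀ d − 5
log₁₀ d = (m − M)/5 + 1 = 4.6400
d = 10^4.6400 = 43650 pc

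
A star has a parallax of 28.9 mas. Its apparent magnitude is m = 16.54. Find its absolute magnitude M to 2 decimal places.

p = 28.9 mas = 0.0289″ → d = 1/p = 34.60 pc
5 log₁₀(d/10 pc) = 5 log₁₀(34.60) − 5 = 2.696
M = m − 5 log₁₀(d/10) = 16.54 − 2.696 = 13.844

M ≈ 13.84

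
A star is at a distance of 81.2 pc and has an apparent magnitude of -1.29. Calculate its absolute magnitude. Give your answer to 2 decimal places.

M ≈ -5.84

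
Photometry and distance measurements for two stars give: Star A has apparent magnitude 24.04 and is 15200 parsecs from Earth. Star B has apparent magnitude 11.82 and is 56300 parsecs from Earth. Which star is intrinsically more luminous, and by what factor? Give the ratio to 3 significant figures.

Star A: M = m − 5 log₁₀ d + 5 = 24.04 − 5·4.1818 + 5 = 8.131
Star B: M = m − 5 log₁₀ d + 5 = 11.82 − 5·4.7505 + 5 = -6.933
ΔM = M_A − M_B = 8.131 − (-6.933) = 15.063; smaller M is more luminous → Star B.
L ratio = 10^(0.4 |ΔM|) = 10^6.025 = 1.060×10^6

Star B is more luminous, by a factor of 1.06×10^6.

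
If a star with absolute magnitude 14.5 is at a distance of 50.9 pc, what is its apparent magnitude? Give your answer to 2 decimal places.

m ≈ 18.03

m = M + 5 log₁₀ d − 5 = 14.5 + 5·1.7067 − 5 = 18.034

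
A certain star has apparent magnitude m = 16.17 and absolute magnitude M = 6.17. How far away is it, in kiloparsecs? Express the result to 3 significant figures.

d ≈ 1.00 kpc

μ = m − M = 10.000
m − M = 5 log₁₀ d − 5
log₁₀ d = (m − M)/5 + 1 = 3.0000
d = 10^3.0000 = 1000 pc
= 1.000 kpc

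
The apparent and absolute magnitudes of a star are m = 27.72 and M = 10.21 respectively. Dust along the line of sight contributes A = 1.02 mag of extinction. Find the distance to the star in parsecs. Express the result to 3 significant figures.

d ≈ 19900 pc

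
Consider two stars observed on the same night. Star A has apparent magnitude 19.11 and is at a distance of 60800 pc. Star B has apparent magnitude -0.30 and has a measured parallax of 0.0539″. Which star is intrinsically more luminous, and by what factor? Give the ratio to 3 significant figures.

Star A: M = m − 5 log₁₀ d + 5 = 19.11 − 5·4.7839 + 5 = 0.190
Star B: d = 1/p = 1/0.0539″ = 18.55 pc
Star B: M = m − 5 log₁₀ d + 5 = -0.30 − 5·1.2684 + 5 = -1.642
ΔM = M_A − M_B = 0.190 − (-1.642) = 1.833; smaller M is more luminous → Star B.
L ratio = 10^(0.4 |ΔM|) = 10^0.733 = 5.408

Star B is more luminous, by a factor of 5.41.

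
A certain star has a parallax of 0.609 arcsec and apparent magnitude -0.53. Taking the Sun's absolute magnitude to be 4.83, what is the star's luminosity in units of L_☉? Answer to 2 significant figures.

d = 1/p = 1/0.609″ = 1.642 pc
M = m − 5 log₁₀ d + 5 = -0.53 − 5·0.2154 + 5 = 3.393
M − M_☉ = 3.393 − 4.83 = -1.437
L/L_☉ = 10^(−0.4 × -1.437) = 3.756

L/L_☉ ≈ 3.8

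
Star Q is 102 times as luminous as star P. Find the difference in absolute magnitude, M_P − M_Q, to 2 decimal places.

M_P − M_Q ≈ 5.02

Pogson: ΔM = −2.5 log₁₀(ratio) = −2.5 log₁₀(102) = −2.5 × 2.0086 = -5.022
Star Q is brighter so has the smaller magnitude: M_P − M_Q is positive.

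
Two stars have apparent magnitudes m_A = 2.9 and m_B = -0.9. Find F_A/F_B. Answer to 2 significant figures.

F_A/F_B ≈ 0.030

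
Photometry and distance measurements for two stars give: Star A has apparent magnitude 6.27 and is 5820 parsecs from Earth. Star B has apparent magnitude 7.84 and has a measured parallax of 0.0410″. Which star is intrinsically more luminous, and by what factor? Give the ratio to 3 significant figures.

Star A is more luminous, by a factor of 242000.

Star A: M = m − 5 log₁₀ d + 5 = 6.27 − 5·3.7649 + 5 = -7.555
Star B: d = 1/p = 1/0.0410″ = 24.39 pc
Star B: M = m − 5 log₁₀ d + 5 = 7.84 − 5·1.3872 + 5 = 5.904
ΔM = M_A − M_B = -7.555 − (5.904) = -13.459; smaller M is more luminous → Star A.
L ratio = 10^(0.4 |ΔM|) = 10^5.383 = 241800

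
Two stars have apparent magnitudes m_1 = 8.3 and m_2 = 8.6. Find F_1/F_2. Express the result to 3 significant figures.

Δm = 8.3 − (8.6) = -0.3
Flux ratio = 10^(−0.4 Δm) = 10^(−0.4 × -0.3) = 10^0.120 = 1.318

F_1/F_2 ≈ 1.32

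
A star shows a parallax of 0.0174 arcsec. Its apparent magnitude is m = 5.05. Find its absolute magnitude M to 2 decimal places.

d = 1/p = 1/0.0174″ = 57.47 pc
5 log₁₀(d/10 pc) = 5 log₁₀(57.47) − 5 = 3.797
M = m − 5 log₁₀(d/10) = 5.05 − 3.797 = 1.253

M ≈ 1.25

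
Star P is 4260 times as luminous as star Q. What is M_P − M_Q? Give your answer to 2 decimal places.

Pogson: ΔM = −2.5 log₁₀(ratio) = −2.5 log₁₀(4260) = −2.5 × 3.6294 = -9.074
Star P is brighter, so it has the smaller magnitude: the difference is negative.

M_P − M_Q ≈ -9.07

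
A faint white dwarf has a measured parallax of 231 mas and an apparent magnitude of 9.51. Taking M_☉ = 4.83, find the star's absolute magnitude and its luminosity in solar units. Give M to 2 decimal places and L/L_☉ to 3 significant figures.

d = 1/p = 1000/231 mas = 4.329 pc
M = m − 5 log₁₀ d + 5 = 9.51 − 5·0.6364 + 5 = 11.328
M − M_☉ = 11.328 − 4.83 = 6.498
L/L_☉ = 10^(−0.4 × 6.498) = 2.516×10^-3

M ≈ 11.33; L/L_☉ ≈ 2.52×10^-3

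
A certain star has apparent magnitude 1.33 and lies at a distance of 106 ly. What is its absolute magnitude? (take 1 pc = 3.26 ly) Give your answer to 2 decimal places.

M ≈ -1.23

d = 106 ly / 3.26 = 32.52 pc
5 log₁₀(d/10 pc) = 5 log₁₀(32.52) − 5 = 2.560
M = m − 5 log₁₀(d/10) = 1.33 − 2.560 = -1.230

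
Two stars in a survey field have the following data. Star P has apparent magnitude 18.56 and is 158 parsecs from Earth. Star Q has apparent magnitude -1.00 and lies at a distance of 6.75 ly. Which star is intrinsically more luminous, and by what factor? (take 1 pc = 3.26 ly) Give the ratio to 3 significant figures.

Star P: M = m − 5 log₁₀ d + 5 = 18.56 − 5·2.1987 + 5 = 12.567
Star Q: d = 6.75 ly / 3.26 = 2.071 pc
Star Q: M = m − 5 log₁₀ d + 5 = -1.00 − 5·0.3161 + 5 = 2.420
ΔM = M_P − M_Q = 12.567 − (2.420) = 10.147; smaller M is more luminous → Star Q.
L ratio = 10^(0.4 |ΔM|) = 10^4.059 = 11450

Star Q is more luminous, by a factor of 11500.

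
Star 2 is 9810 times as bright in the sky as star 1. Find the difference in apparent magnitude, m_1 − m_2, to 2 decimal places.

Pogson: Δm = −2.5 log₁₀(ratio) = −2.5 log₁₀(9810) = −2.5 × 3.9917 = -9.979
Star 2 is brighter so has the smaller magnitude: m_1 − m_2 is positive.

m_1 − m_2 ≈ 9.98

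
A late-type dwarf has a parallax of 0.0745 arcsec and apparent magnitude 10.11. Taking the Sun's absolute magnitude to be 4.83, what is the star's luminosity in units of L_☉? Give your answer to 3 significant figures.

d = 1/p = 1/0.0745″ = 13.42 pc
M = m − 5 log₁₀ d + 5 = 10.11 − 5·1.1278 + 5 = 9.471
M − M_☉ = 9.471 − 4.83 = 4.641
L/L_☉ = 10^(−0.4 × 4.641) = 0.01392

L/L_☉ ≈ 0.0139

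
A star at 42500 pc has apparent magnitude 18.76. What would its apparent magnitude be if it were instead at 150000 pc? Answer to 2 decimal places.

Flux ∝ 1/d², so Δm = 5 log₁₀(d₂/d₁) = 5 log₁₀(150000/42500) = 2.739
m₂ = m₁ + Δm = 18.76 + (2.739) = 21.499

m ≈ 21.50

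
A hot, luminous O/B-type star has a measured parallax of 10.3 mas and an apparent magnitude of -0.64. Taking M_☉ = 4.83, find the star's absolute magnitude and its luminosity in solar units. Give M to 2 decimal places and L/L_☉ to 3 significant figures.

M ≈ -5.58; L/L_☉ ≈ 14500

d = 1/p = 1000/10.3 mas = 97.09 pc
M = m − 5 log₁₀ d + 5 = -0.64 − 5·1.9872 + 5 = -5.576
M − M_☉ = -5.576 − 4.83 = -10.406
L/L_☉ = 10^(−0.4 × -10.406) = 14530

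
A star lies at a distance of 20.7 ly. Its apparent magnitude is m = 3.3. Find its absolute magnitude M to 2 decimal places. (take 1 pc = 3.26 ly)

d = 20.7 ly / 3.26 = 6.350 pc
5 log₁₀(d/10 pc) = 5 log₁₀(6.350) − 5 = -0.986
M = m − 5 log₁₀(d/10) = 3.3 + 0.986 = 4.286

M ≈ 4.29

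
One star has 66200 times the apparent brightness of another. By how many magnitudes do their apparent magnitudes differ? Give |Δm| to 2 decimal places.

|Δm| ≈ 12.05

Pogson: Δm = −2.5 log₁₀(ratio) = −2.5 log₁₀(66200) = −2.5 × 4.8209 = -12.052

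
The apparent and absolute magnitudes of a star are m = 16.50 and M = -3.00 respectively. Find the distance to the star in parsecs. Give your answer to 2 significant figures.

Distance modulus: m − M = 16.50 − (-3.00) = 19.500
m − M = 5 log₁₀ d − 5
log₁₀ d = (m − M)/5 + 1 = 4.9000
d = 10^4.9000 = 79430 pc

d ≈ 79000 pc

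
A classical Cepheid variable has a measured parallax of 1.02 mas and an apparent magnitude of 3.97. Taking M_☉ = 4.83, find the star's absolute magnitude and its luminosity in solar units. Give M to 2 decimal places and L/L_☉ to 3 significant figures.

d = 1/p = 1000/1.02 mas = 980.4 pc
M = m − 5 log₁₀ d + 5 = 3.97 − 5·2.9914 + 5 = -5.987
M − M_☉ = -5.987 − 4.83 = -10.817
L/L_☉ = 10^(−0.4 × -10.817) = 21220

M ≈ -5.99; L/L_☉ ≈ 21200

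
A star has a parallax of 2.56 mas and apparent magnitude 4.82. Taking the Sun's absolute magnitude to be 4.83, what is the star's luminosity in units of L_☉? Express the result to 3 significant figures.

d = 1/p = 1000/2.56 mas = 390.6 pc
M = m − 5 log₁₀ d + 5 = 4.82 − 5·2.5918 + 5 = -3.139
M − M_☉ = -3.139 − 4.83 = -7.969
L/L_☉ = 10^(−0.4 × -7.969) = 1540

L/L_☉ ≈ 1540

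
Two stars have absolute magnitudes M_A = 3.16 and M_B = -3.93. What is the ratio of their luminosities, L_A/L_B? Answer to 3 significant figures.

ΔM = M_A − M_B = 7.09
L_A/L_B = 10^(−0.4 ΔM) = 10^-2.836 = 1.459×10^-3

L_A/L_B ≈ 1.46×10^-3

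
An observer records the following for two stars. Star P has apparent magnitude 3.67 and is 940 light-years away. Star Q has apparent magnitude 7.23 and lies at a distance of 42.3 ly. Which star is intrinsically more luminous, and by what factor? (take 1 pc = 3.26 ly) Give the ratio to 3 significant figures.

Star P is more luminous, by a factor of 13100.

Star P: d = 940 ly / 3.26 = 288.3 pc
Star P: M = m − 5 log₁₀ d + 5 = 3.67 − 5·2.4599 + 5 = -3.630
Star Q: d = 42.3 ly / 3.26 = 12.98 pc
Star Q: M = m − 5 log₁₀ d + 5 = 7.23 − 5·1.1131 + 5 = 6.664
ΔM = M_P − M_Q = -3.630 − (6.664) = -10.294; smaller M is more luminous → Star P.
L ratio = 10^(0.4 |ΔM|) = 10^4.118 = 13110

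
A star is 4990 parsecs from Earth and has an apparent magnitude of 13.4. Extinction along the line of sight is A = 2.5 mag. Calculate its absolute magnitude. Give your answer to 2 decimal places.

5 log₁₀(d/10 pc) = 5 log₁₀(4990) − 5 = 13.491
M = m − 5 log₁₀(d/10) − A = 13.4 − 13.491 − 2.5 = -2.591

M ≈ -2.59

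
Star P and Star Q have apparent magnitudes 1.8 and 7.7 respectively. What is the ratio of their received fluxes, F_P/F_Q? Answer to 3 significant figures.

F_P/F_Q ≈ 229

Magnitude difference = -5.9
Flux ratio = 10^(−0.4 Δm) = 10^(−0.4 × -5.9) = 10^2.360 = 229.1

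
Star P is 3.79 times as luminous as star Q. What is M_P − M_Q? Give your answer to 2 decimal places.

Pogson: ΔM = −2.5 log₁₀(ratio) = −2.5 log₁₀(3.79) = −2.5 × 0.5786 = -1.447
Star P is brighter, so it has the smaller magnitude: the difference is negative.

M_P − M_Q ≈ -1.45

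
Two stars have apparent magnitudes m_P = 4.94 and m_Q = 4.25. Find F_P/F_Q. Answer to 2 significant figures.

Δm = 4.94 − (4.25) = 0.69
Flux ratio = 10^(−0.4 Δm) = 10^(−0.4 × 0.69) = 10^-0.276 = 0.5297

F_P/F_Q ≈ 0.53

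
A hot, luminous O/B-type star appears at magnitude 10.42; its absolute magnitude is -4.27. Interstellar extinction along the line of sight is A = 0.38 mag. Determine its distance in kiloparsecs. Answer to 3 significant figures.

d ≈ 7.28 kpc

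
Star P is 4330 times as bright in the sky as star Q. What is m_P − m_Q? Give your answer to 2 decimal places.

m_P − m_Q ≈ -9.09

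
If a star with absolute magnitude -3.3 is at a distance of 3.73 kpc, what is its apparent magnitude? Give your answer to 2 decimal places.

m ≈ 9.56

d = 3.73 kpc = 3730 pc
m = M + 5 log₁₀ d − 5 = -3.3 + 5·3.5717 − 5 = 9.559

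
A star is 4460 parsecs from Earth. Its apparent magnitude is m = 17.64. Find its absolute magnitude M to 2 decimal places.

5 log₁₀(d/10 pc) = 5 log₁₀(4460) − 5 = 13.247
M = m − 5 log₁₀(d/10) = 17.64 − 13.247 = 4.393

M ≈ 4.39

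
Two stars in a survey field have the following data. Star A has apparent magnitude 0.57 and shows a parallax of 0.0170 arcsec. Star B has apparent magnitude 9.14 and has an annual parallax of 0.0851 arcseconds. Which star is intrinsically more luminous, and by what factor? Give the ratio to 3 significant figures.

Star A: d = 1/p = 1/0.0170″ = 58.82 pc
Star A: M = m − 5 log₁₀ d + 5 = 0.57 − 5·1.7696 + 5 = -3.278
Star B: d = 1/p = 1/0.0851″ = 11.75 pc
Star B: M = m − 5 log₁₀ d + 5 = 9.14 − 5·1.0701 + 5 = 8.790
ΔM = M_A − M_B = -3.278 − (8.790) = -12.067; smaller M is more luminous → Star A.
L ratio = 10^(0.4 |ΔM|) = 10^4.827 = 67140

Star A is more luminous, by a factor of 67100.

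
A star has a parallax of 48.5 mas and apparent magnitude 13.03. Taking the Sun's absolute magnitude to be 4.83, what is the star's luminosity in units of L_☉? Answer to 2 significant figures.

d = 1/p = 1000/48.5 mas = 20.62 pc
M = m − 5 log₁₀ d + 5 = 13.03 − 5·1.3143 + 5 = 11.459
M − M_☉ = 11.459 − 4.83 = 6.629
L/L_☉ = 10^(−0.4 × 6.629) = 2.231×10^-3

L/L_☉ ≈ 2.2×10^-3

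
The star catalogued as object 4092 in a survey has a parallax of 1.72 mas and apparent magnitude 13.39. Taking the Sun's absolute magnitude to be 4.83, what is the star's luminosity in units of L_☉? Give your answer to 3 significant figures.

L/L_☉ ≈ 1.27

d = 1/p = 1000/1.72 mas = 581.4 pc
M = m − 5 log₁₀ d + 5 = 13.39 − 5·2.7645 + 5 = 4.568
M − M_☉ = 4.568 − 4.83 = -0.262
L/L_☉ = 10^(−0.4 × -0.262) = 1.273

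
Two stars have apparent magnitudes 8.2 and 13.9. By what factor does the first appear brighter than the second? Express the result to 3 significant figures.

Δm = 8.2 − (13.9) = -5.7
Flux ratio = 10^(−0.4 Δm) = 10^(−0.4 × -5.7) = 10^2.280 = 190.5

191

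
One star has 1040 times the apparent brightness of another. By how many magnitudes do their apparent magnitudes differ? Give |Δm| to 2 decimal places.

Pogson: Δm = −2.5 log₁₀(ratio) = −2.5 log₁₀(1040) = −2.5 × 3.0170 = -7.543

|Δm| ≈ 7.54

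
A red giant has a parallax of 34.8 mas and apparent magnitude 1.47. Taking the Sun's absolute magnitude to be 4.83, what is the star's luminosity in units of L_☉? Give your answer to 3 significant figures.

d = 1/p = 1000/34.8 mas = 28.74 pc
M = m − 5 log₁₀ d + 5 = 1.47 − 5·1.4584 + 5 = -0.822
M − M_☉ = -0.822 − 4.83 = -5.652
L/L_☉ = 10^(−0.4 × -5.652) = 182.3

L/L_☉ ≈ 182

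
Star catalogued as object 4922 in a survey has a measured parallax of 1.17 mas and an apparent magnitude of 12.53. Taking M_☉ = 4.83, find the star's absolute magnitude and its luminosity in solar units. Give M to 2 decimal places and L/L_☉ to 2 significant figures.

M ≈ 2.87; L/L_☉ ≈ 6.1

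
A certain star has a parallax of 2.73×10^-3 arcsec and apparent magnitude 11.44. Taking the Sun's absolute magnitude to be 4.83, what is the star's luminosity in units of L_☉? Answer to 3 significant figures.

L/L_☉ ≈ 3.05

d = 1/p = 1/2.73×10^-3″ = 366.3 pc
M = m − 5 log₁₀ d + 5 = 11.44 − 5·2.5638 + 5 = 3.621
M − M_☉ = 3.621 − 4.83 = -1.209
L/L_☉ = 10^(−0.4 × -1.209) = 3.046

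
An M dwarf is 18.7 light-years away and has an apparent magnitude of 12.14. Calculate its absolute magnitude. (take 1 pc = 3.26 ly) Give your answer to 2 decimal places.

M ≈ 13.35

d = 18.7 ly / 3.26 = 5.736 pc
5 log₁₀(d/10 pc) = 5 log₁₀(5.736) − 5 = -1.207
M = m − 5 log₁₀(d/10) = 12.14 + 1.207 = 13.347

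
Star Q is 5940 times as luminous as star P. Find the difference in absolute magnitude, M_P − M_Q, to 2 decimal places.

M_P − M_Q ≈ 9.43

Pogson: ΔM = −2.5 log₁₀(ratio) = −2.5 log₁₀(5940) = −2.5 × 3.7738 = -9.434
Star Q is brighter so has the smaller magnitude: M_P − M_Q is positive.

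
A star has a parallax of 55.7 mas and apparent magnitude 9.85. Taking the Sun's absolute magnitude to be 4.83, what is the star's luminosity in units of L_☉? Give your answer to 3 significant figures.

L/L_☉ ≈ 0.0316

d = 1/p = 1000/55.7 mas = 17.95 pc
M = m − 5 log₁₀ d + 5 = 9.85 − 5·1.2541 + 5 = 8.579
M − M_☉ = 8.579 − 4.83 = 3.749
L/L_☉ = 10^(−0.4 × 3.749) = 0.03164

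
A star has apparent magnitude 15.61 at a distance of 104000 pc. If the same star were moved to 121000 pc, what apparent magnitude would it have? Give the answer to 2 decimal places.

Flux ∝ 1/d², so Δm = 5 log₁₀(d₂/d₁) = 5 log₁₀(121000/104000) = 0.329
m₂ = m₁ + Δm = 15.61 + (0.329) = 15.939

m ≈ 15.94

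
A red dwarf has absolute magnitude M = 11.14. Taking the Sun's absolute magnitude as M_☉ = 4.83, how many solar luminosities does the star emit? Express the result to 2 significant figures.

L/L_☉ ≈ 3.0×10^-3

M − M_☉ = 11.14 − 4.83 = 6.310
L/L_☉ = 10^(−0.4 (M − M_☉)) = 10^-2.524 = 2.992×10^-3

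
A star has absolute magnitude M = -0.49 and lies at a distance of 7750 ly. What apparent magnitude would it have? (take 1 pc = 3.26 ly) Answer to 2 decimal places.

d = 7750 ly / 3.26 = 2377 pc
m = M + 5 log₁₀ d − 5 = -0.49 + 5·3.3761 − 5 = 11.390

m ≈ 11.39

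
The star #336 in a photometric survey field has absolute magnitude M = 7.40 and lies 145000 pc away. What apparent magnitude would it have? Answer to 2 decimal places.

m = M + 5 log₁₀ d − 5 = 7.40 + 5·5.1614 − 5 = 28.207

m ≈ 28.21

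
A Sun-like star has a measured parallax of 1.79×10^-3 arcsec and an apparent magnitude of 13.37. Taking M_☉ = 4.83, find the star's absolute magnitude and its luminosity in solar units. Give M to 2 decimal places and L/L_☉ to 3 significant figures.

d = 1/p = 1/1.79×10^-3″ = 558.7 pc
M = m − 5 log₁₀ d + 5 = 13.37 − 5·2.7471 + 5 = 4.634
M − M_☉ = 4.634 − 4.83 = -0.196
L/L_☉ = 10^(−0.4 × -0.196) = 1.198

M ≈ 4.63; L/L_☉ ≈ 1.20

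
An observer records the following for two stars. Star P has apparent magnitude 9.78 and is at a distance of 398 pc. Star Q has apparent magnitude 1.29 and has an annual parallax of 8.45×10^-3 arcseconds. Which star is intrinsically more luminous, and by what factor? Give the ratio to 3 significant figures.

Star Q is more luminous, by a factor of 220.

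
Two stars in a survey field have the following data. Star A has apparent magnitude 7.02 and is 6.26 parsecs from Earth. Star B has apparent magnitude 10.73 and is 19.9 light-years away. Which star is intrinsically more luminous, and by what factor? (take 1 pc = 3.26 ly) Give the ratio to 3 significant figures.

Star A is more luminous, by a factor of 32.1.

Star A: M = m − 5 log₁₀ d + 5 = 7.02 − 5·0.7966 + 5 = 8.037
Star B: d = 19.9 ly / 3.26 = 6.104 pc
Star B: M = m − 5 log₁₀ d + 5 = 10.73 − 5·0.7856 + 5 = 11.802
ΔM = M_A − M_B = 8.037 − (11.802) = -3.765; smaller M is more luminous → Star A.
L ratio = 10^(0.4 |ΔM|) = 10^1.506 = 32.05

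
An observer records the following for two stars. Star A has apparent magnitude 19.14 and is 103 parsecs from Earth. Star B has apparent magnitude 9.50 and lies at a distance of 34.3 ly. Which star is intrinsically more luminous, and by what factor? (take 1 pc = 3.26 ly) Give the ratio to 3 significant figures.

Star A: M = m − 5 log₁₀ d + 5 = 19.14 − 5·2.0128 + 5 = 14.076
Star B: d = 34.3 ly / 3.26 = 10.52 pc
Star B: M = m − 5 log₁₀ d + 5 = 9.50 − 5·1.0221 + 5 = 9.390
ΔM = M_A − M_B = 14.076 − (9.390) = 4.686; smaller M is more luminous → Star B.
L ratio = 10^(0.4 |ΔM|) = 10^1.874 = 74.90

Star B is more luminous, by a factor of 74.9.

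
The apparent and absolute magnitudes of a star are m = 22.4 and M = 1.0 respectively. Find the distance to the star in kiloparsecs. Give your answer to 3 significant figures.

μ = m − M = 21.400
m − M = 5 log₁₀ d − 5
log₁₀ d = (m − M)/5 + 1 = 5.2800
d = 10^5.2800 = 190500 pc
= 190.5 kpc

d ≈ 191 kpc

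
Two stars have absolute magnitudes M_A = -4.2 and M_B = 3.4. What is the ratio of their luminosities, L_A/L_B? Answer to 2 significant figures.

ΔM = M_A − M_B = -7.6
L_A/L_B = 10^(−0.4 ΔM) = 10^3.040 = 1096

L_A/L_B ≈ 1100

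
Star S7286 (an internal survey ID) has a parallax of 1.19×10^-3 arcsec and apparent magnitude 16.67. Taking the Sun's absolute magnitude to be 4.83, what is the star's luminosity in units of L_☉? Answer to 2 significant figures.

L/L_☉ ≈ 0.13

d = 1/p = 1/1.19×10^-3″ = 840.3 pc
M = m − 5 log₁₀ d + 5 = 16.67 − 5·2.9245 + 5 = 7.048
M − M_☉ = 7.048 − 4.83 = 2.218
L/L_☉ = 10^(−0.4 × 2.218) = 0.1297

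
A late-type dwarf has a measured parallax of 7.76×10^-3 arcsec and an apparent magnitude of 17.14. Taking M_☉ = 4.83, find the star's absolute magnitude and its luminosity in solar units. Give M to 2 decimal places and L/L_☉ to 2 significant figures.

M ≈ 11.59; L/L_☉ ≈ 2.0×10^-3

d = 1/p = 1/7.76×10^-3″ = 128.9 pc
M = m − 5 log₁₀ d + 5 = 17.14 − 5·2.1101 + 5 = 11.589
M − M_☉ = 11.589 − 4.83 = 6.759
L/L_☉ = 10^(−0.4 × 6.759) = 1.978×10^-3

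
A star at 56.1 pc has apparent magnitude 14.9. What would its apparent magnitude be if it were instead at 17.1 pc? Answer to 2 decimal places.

Flux ∝ 1/d², so Δm = 5 log₁₀(d₂/d₁) = 5 log₁₀(17.1/56.1) = -2.580
m₂ = m₁ + Δm = 14.9 + (-2.580) = 12.320

m ≈ 12.32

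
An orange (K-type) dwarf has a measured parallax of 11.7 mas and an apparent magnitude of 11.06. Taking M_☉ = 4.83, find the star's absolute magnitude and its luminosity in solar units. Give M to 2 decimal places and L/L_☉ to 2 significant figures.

d = 1/p = 1000/11.7 mas = 85.47 pc
M = m − 5 log₁₀ d + 5 = 11.06 − 5·1.9318 + 5 = 6.401
M − M_☉ = 6.401 − 4.83 = 1.571
L/L_☉ = 10^(−0.4 × 1.571) = 0.2353

M ≈ 6.40; L/L_☉ ≈ 0.24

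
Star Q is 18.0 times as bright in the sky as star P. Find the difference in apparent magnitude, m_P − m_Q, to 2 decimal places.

Pogson: Δm = −2.5 log₁₀(ratio) = −2.5 log₁₀(18.0) = −2.5 × 1.2553 = -3.138
Star Q is brighter so has the smaller magnitude: m_P − m_Q is positive.

m_P − m_Q ≈ 3.14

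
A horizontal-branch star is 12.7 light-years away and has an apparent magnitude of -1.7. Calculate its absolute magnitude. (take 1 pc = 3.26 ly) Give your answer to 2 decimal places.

M ≈ 0.35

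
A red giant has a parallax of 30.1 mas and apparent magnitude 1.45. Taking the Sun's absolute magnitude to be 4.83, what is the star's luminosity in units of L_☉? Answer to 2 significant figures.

L/L_☉ ≈ 250

d = 1/p = 1000/30.1 mas = 33.22 pc
M = m − 5 log₁₀ d + 5 = 1.45 − 5·1.5214 + 5 = -1.157
M − M_☉ = -1.157 − 4.83 = -5.987
L/L_☉ = 10^(−0.4 × -5.987) = 248.2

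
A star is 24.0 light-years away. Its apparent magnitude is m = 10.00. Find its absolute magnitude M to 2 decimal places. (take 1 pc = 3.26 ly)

d = 24.0 ly / 3.26 = 7.362 pc
5 log₁₀(d/10 pc) = 5 log₁₀(7.362) − 5 = -0.665
M = m − 5 log₁₀(d/10) = 10.00 + 0.665 = 10.665

M ≈ 10.67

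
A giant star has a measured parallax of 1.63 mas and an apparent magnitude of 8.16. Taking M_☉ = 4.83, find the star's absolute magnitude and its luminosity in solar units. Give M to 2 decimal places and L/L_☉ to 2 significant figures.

d = 1/p = 1000/1.63 mas = 613.5 pc
M = m − 5 log₁₀ d + 5 = 8.16 − 5·2.7878 + 5 = -0.779
M − M_☉ = -0.779 − 4.83 = -5.609
L/L_☉ = 10^(−0.4 × -5.609) = 175.2

M ≈ -0.78; L/L_☉ ≈ 180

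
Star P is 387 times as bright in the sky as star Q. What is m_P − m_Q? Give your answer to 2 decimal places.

Pogson: Δm = −2.5 log₁₀(ratio) = −2.5 log₁₀(387) = −2.5 × 2.5877 = -6.469
Star P is brighter, so it has the smaller magnitude: the difference is negative.

m_P − m_Q ≈ -6.47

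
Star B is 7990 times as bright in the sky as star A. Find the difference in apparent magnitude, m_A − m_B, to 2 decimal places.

m_A − m_B ≈ 9.76

Pogson: Δm = −2.5 log₁₀(ratio) = −2.5 log₁₀(7990) = −2.5 × 3.9025 = -9.756
Star B is brighter so has the smaller magnitude: m_A − m_B is positive.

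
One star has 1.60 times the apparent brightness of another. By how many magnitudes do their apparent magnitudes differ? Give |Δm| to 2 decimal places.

|Δm| ≈ 0.51

Pogson: Δm = −2.5 log₁₀(ratio) = −2.5 log₁₀(1.60) = −2.5 × 0.2041 = -0.510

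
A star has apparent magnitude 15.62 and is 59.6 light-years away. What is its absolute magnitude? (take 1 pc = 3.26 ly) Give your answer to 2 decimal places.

d = 59.6 ly / 3.26 = 18.28 pc
5 log₁₀(d/10 pc) = 5 log₁₀(18.28) − 5 = 1.310
M = m − 5 log₁₀(d/10) = 15.62 − 1.310 = 14.310

M ≈ 14.31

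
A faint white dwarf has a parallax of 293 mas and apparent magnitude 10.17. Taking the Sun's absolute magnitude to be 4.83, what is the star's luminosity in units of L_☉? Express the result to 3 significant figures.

L/L_☉ ≈ 8.52×10^-4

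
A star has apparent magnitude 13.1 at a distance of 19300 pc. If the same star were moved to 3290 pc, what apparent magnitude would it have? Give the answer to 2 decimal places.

Flux ∝ 1/d², so Δm = 5 log₁₀(d₂/d₁) = 5 log₁₀(3290/19300) = -3.842
m₂ = m₁ + Δm = 13.1 + (-3.842) = 9.258

m ≈ 9.26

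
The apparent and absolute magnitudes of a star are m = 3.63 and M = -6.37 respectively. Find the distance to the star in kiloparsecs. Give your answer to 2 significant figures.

d ≈ 1.0 kpc

Distance modulus: m − M = 3.63 − (-6.37) = 10.000
m − M = 5 log₁₀ d − 5
log₁₀ d = (m − M)/5 + 1 = 3.0000
d = 10^3.0000 = 1000 pc
= 1.000 kpc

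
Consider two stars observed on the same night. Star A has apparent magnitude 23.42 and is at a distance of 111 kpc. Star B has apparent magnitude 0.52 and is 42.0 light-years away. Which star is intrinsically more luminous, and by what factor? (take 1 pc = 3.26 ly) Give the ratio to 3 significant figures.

Star B is more luminous, by a factor of 19.5.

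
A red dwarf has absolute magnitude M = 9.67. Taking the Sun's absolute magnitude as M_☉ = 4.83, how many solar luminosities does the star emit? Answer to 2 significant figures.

L/L_☉ ≈ 0.012

M − M_☉ = 9.67 − 4.83 = 4.840
L/L_☉ = 10^(−0.4 (M − M_☉)) = 10^-1.936 = 0.01159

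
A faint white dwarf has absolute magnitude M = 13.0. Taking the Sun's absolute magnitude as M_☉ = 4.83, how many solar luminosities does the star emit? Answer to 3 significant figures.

L/L_☉ ≈ 5.40×10^-4

M − M_☉ = 13.0 − 4.83 = 8.170
L/L_☉ = 10^(−0.4 (M − M_☉)) = 10^-3.268 = 5.395×10^-4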